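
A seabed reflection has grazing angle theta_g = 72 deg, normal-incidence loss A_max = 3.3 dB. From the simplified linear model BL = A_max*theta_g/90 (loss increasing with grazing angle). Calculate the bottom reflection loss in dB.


2.64 dB


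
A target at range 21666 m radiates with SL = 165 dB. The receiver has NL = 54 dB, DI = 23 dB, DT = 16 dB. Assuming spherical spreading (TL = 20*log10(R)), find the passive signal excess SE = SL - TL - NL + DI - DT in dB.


31.28 dB


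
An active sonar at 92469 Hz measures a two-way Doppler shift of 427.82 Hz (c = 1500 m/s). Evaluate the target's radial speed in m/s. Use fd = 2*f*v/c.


From fd = 2*f*v/c, v = c*fd/(2*f) = 1500 * 427.82 / (2*92469) = 3.47

3.47 m/s


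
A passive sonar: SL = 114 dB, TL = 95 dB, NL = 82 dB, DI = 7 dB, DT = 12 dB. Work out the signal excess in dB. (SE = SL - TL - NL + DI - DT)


-68 dB


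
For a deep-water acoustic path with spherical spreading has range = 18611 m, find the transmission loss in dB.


85.4 dB


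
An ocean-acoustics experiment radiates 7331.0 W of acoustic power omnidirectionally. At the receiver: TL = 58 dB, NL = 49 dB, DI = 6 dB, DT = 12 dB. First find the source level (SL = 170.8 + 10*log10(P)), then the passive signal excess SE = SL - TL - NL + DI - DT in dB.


Step 1: SL = 170.8 + 10*log10(7331.0) = 209.45 dB
Step 2: SE = SL - TL - NL + DI - DT = 209.45 - 58 - 49 + 6 - 12 = 96.45

96.45 dB


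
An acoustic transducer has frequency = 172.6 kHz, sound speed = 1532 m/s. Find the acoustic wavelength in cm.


0.89 cm


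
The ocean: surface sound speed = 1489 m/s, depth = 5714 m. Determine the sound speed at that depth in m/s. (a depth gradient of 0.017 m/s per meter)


c = 1489 + 0.017 * 5714 = 1586.138

1586.138 m/s


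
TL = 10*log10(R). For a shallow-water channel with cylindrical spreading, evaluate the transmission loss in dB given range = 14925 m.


TL = 10*log10(14925) = 41.74

41.74 dB


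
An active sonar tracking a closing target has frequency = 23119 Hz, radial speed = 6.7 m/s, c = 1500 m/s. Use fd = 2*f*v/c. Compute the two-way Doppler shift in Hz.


206.53 Hz


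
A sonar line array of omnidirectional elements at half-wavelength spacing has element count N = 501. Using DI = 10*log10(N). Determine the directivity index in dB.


DI = 10*log10(501) = 27.0

27.0 dB


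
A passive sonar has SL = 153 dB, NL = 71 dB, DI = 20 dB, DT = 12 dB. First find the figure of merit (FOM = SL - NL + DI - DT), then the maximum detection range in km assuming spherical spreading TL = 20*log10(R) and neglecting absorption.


Step 1: FOM = SL - NL + DI - DT = 153 - 71 + 20 - 12 = 90 dB
Step 2: at max range FOM = TL = 20*log10(R), so R = 10^(90/20) = 31622.78 m = 31.62 km

31.62 km


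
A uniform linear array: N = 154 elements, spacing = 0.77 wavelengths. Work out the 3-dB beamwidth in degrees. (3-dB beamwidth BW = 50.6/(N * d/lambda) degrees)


BW = 50.6 / (154 * 0.77) = 50.6 / 118.58 = 0.43

0.43 deg


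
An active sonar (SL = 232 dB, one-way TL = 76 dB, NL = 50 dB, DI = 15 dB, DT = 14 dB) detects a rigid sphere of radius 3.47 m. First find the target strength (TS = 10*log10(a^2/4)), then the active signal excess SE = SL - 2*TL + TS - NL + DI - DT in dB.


Step 1: TS = 10*log10(3.47^2/4) = 4.79 dB
Step 2: SE = SL - 2*TL + TS - NL + DI - DT = 232 - 2*76 + (4.79) - 50 + 15 - 14 = 35.79

35.79 dB


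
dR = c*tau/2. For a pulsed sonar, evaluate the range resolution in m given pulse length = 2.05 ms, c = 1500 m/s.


1.5375 m


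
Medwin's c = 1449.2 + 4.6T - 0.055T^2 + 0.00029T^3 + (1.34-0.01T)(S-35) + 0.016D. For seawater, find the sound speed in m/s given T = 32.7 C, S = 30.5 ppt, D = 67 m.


c = 1449.2 + 4.6*32.7 - 0.055*32.7^2 + 0.00029*32.7^3 + (1.34 - 0.01*32.7)*(30.5 - 35) + 0.016*67 = 1547.46

1547.46 m/s


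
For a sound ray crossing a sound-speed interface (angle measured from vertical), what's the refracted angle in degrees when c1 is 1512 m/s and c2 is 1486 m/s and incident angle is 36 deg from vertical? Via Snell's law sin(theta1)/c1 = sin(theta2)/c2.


sin(theta2) = (c2/c1)*sin(theta1) = (1486/1512)*sin(36 deg) = 0.57768
theta2 = arcsin(0.57768) = 35.29

35.29 deg


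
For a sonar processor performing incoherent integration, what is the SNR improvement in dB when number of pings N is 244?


11.94 dB


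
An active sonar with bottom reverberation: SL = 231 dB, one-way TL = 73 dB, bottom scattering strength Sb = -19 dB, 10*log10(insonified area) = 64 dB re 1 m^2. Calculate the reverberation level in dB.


RL = SL - 2*TL + Sb + 10*log10(A) = 231 - 2*73 + (-19) + 64 = 130

130 dB


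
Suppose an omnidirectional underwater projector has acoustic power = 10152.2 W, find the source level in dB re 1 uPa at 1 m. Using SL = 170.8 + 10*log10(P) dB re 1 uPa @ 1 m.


SL = 170.8 + 10*log10(10152.2) = 170.8 + 40.07 = 210.87

210.87 dB


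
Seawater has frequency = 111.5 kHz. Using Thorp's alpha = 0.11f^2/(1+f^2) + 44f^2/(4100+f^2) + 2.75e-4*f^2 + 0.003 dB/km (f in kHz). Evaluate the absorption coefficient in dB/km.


f^2 = 12432.25
alpha = 0.11*12432.25/(1+12432.25) + 44*12432.25/(4100+12432.25) + 2.75e-4*12432.25 + 0.003 = 36.62

36.62 dB/km


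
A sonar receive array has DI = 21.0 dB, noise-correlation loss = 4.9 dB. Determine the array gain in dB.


16.1 dB


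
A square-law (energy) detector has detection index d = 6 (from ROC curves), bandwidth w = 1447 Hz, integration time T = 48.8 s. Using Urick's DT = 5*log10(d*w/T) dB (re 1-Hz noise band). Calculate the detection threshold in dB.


11.25 dB


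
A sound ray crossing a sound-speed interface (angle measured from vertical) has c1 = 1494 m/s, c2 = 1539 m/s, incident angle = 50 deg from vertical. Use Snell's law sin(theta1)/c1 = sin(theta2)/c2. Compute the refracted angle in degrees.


sin(theta2) = (c2/c1)*sin(theta1) = (1539/1494)*sin(50 deg) = 0.78912
theta2 = arcsin(0.78912) = 52.1

52.1 deg


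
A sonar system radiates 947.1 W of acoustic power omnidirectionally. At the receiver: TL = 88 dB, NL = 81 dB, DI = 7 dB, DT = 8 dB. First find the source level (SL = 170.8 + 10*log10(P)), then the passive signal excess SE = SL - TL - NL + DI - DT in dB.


Step 1: SL = 170.8 + 10*log10(947.1) = 200.56 dB
Step 2: SE = SL - TL - NL + DI - DT = 200.56 - 88 - 81 + 7 - 8 = 30.56

30.56 dB


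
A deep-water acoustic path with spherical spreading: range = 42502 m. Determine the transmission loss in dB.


92.57 dB


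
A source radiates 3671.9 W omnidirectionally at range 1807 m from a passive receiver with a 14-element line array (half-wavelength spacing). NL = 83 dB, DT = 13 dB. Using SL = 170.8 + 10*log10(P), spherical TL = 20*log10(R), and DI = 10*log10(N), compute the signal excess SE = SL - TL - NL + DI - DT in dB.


Step 1: SL = 170.8 + 10*log10(3671.9) = 206.45 dB
Step 2: TL = 20*log10(1807) = 65.14 dB
Step 3: DI = 10*log10(14) = 11.46 dB
Step 4: SE = SL - TL - NL + DI - DT = 206.45 - 65.14 - 83 + 11.46 - 13 = 56.77

56.77 dB


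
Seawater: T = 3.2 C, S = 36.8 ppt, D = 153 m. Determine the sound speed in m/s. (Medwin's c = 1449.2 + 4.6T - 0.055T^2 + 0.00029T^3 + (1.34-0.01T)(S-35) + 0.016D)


1468.17 m/s


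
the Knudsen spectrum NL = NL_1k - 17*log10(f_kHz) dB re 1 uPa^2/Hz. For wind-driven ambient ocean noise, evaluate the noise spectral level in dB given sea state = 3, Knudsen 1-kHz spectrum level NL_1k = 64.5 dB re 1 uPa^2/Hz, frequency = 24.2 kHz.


NL = NL_1k - 17*log10(f_kHz) = 64.5 - 17*log10(24.2) = 64.5 - (23.52) = 40.98

40.98 dB


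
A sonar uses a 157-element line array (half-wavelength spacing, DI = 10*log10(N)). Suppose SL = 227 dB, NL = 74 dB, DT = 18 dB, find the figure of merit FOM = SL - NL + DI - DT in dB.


156.96 dB


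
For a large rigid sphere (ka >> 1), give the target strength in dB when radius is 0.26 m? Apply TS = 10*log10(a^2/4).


TS = 10*log10(0.26^2 / 4) = 10*log10(0.0169) = -17.72

-17.72 dB


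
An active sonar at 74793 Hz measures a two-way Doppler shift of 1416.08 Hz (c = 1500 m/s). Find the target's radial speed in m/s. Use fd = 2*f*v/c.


From fd = 2*f*v/c, v = c*fd/(2*f) = 1500 * 1416.08 / (2*74793) = 14.2

14.2 m/s


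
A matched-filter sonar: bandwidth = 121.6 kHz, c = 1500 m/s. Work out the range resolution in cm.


dR = c/(2*BW) = 1500 / (2 * 121.6e3) = 0.0062 m = 0.62 cm

0.62 cm


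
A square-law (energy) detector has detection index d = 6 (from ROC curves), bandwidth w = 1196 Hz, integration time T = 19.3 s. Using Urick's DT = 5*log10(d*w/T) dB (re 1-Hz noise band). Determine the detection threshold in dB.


DT = 5*log10(d*w/T) = 5*log10(6 * 1196 / 19.3) = 5*log10(371.81) = 12.85

12.85 dB


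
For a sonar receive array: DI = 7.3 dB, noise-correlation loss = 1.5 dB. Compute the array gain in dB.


AG = DI - L_corr = 7.3 - 1.5 = 5.8

5.8 dB


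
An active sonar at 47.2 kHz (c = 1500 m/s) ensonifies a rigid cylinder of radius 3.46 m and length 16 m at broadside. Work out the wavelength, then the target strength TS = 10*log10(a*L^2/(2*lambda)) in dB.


Step 1: lambda = c/f = 1500/47200 = 0.03178 m
Step 2: TS = 10*log10(a*L^2/(2*lambda)) = 10*log10(3.46*16^2/(2*0.03178)) = 41.44

41.44 dB


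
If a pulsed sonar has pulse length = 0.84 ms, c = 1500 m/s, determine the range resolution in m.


dR = c*tau/2 = 1500 * 0.84e-3 / 2 = 0.63

0.63 m


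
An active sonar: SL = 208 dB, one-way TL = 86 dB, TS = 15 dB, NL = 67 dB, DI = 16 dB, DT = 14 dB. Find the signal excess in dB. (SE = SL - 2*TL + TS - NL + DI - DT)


SE = SL - 2*TL + TS - NL + DI - DT = 208 - 2*86 + (15) - 67 + 16 - 14 = -14

-14 dB


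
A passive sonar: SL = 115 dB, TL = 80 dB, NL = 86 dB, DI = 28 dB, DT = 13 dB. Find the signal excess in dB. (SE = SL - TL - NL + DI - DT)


SE = SL - TL - NL + DI - DT = 115 - 80 - 86 + 28 - 13 = -36

-36 dB


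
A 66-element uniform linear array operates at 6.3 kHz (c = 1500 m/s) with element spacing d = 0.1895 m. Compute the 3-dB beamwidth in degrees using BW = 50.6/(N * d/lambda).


Step 1: lambda = 1500/6300 = 0.2381 m
Step 2: d/lambda = 0.1895/0.2381 = 0.7959
Step 3: BW = 50.6/(N * d/lambda) = 50.6/(66 * 0.7959) = 0.96

0.96 deg


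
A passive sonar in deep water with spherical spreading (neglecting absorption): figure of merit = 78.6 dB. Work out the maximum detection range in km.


At max range FOM = TL, so 20*log10(R) = 78.6
R = 10^(78.6/20) = 8511.38 m = 8.51 km

8.51 km


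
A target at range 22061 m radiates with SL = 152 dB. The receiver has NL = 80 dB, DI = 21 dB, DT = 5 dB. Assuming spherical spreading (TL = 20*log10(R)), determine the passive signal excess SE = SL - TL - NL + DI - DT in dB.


1.13 dB


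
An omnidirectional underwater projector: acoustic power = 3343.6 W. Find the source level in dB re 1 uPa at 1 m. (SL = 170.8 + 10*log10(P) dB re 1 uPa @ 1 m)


SL = 170.8 + 10*log10(3343.6) = 170.8 + 35.24 = 206.04

206.04 dB


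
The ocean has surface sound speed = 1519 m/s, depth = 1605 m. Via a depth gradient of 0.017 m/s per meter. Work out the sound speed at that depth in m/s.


c = 1519 + 0.017 * 1605 = 1546.285

1546.285 m/s


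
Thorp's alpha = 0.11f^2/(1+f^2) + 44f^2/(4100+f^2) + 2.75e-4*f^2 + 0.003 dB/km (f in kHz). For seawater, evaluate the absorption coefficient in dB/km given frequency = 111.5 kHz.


36.62 dB/km


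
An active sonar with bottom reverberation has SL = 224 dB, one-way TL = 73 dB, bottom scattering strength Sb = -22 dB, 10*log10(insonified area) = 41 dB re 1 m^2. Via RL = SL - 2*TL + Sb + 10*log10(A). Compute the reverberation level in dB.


RL = SL - 2*TL + Sb + 10*log10(A) = 224 - 2*73 + (-22) + 41 = 97

97 dB


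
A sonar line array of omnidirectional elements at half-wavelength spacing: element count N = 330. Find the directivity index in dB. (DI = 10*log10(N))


DI = 10*log10(330) = 25.19

25.19 dB


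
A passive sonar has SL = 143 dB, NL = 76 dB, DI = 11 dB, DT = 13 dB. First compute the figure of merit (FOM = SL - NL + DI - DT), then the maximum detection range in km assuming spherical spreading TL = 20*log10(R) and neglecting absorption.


Step 1: FOM = SL - NL + DI - DT = 143 - 76 + 11 - 13 = 65 dB
Step 2: at max range FOM = TL = 20*log10(R), so R = 10^(65/20) = 1778.28 m = 1.78 km

1.78 km


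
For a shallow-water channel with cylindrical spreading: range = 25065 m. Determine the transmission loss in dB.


43.99 dB


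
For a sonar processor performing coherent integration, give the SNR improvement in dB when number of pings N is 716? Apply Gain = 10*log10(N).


28.55 dB


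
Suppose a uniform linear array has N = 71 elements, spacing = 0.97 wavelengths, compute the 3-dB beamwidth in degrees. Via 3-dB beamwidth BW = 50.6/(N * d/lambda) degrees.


BW = 50.6 / (71 * 0.97) = 50.6 / 68.87 = 0.73

0.73 deg


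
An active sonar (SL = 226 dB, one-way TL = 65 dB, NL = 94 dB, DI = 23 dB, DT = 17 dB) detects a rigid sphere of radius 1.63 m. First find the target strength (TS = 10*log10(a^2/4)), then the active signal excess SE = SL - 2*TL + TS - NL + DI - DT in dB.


Step 1: TS = 10*log10(1.63^2/4) = -1.78 dB
Step 2: SE = SL - 2*TL + TS - NL + DI - DT = 226 - 2*65 + (-1.78) - 94 + 23 - 17 = 6.22

6.22 dB


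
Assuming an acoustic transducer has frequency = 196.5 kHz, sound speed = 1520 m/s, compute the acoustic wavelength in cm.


0.77 cm


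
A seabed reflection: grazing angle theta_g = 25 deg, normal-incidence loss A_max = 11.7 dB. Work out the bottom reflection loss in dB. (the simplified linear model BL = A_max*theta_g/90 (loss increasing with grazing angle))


BL = A_max * theta_g / 90 = 11.7 * 25 / 90 = 3.25

3.25 dB


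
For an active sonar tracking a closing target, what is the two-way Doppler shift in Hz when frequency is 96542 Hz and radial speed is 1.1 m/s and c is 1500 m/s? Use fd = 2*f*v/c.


141.59 Hz


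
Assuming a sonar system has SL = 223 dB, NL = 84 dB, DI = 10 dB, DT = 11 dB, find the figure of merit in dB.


138 dB


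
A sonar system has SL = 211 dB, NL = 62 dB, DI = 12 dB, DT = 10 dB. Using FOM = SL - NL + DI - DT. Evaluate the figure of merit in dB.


FOM = SL - NL + DI - DT = 211 - 62 + 12 - 10 = 151

151 dB


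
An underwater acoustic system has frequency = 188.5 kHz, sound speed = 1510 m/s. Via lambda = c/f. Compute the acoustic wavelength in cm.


lambda = c/f = 1510 / 188500 = 0.008 m = 0.8 cm

0.8 cm


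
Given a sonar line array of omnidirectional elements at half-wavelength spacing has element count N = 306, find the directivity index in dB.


DI = 10*log10(306) = 24.86

24.86 dB


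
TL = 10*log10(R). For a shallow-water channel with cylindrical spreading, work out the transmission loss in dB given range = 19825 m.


TL = 10*log10(19825) = 42.97

42.97 dB


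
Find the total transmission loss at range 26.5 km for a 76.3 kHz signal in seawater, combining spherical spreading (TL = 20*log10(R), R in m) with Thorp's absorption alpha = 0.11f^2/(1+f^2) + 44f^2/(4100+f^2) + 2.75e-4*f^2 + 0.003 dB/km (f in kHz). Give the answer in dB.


Step 1 (Thorp): alpha = 0.11*5821.69/(1+5821.69) + 44*5821.69/(4100+5821.69) + 2.75e-4*5821.69 + 0.003 = 27.5316 dB/km
Step 2: TL_spread = 20*log10(26500) = 88.46 dB
Step 3: TL_abs = alpha*R = 27.5316 * 26.5 = 729.59 dB
Step 4: TL_total = 88.46 + 729.59 = 818.05

818.05 dB


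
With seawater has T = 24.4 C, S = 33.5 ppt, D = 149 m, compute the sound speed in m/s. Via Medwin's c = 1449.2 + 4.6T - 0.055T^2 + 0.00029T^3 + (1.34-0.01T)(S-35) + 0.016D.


1533.65 m/s


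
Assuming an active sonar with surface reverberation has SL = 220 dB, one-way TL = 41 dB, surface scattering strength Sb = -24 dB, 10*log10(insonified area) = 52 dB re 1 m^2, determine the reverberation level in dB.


RL = SL - 2*TL + Sb + 10*log10(A) = 220 - 2*41 + (-24) + 52 = 166

166 dB


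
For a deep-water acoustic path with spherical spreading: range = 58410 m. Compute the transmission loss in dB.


TL = 20*log10(58410) = 95.33

95.33 dB


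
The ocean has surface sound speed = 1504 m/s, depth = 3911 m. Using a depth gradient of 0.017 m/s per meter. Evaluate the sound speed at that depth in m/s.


1570.487 m/s


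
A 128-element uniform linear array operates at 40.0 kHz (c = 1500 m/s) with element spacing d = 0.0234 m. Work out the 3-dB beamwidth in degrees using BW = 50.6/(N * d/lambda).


Step 1: lambda = 1500/40000 = 0.0375 m
Step 2: d/lambda = 0.0234/0.0375 = 0.624
Step 3: BW = 50.6/(N * d/lambda) = 50.6/(128 * 0.624) = 0.63

0.63 deg


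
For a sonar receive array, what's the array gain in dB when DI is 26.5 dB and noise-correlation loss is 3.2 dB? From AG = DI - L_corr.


23.3 dB


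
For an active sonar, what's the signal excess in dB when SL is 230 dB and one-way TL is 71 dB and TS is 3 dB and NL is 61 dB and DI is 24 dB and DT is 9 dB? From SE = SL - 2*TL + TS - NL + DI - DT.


SE = SL - 2*TL + TS - NL + DI - DT = 230 - 2*71 + (3) - 61 + 24 - 9 = 45

45 dB


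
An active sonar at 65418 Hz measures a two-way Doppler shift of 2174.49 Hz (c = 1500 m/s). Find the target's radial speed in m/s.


24.93 m/s


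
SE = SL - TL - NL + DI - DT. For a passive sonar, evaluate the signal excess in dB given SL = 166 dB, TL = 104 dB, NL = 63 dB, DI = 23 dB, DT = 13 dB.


SE = SL - TL - NL + DI - DT = 166 - 104 - 63 + 23 - 13 = 9

9 dB


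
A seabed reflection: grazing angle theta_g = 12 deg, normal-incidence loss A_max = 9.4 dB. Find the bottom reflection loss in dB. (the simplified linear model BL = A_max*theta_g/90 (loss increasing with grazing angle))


1.25 dB


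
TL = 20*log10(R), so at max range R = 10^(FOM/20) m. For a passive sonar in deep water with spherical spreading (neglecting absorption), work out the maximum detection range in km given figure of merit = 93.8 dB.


At max range FOM = TL, so 20*log10(R) = 93.8
R = 10^(93.8/20) = 48977.88 m = 48.98 km

48.98 km


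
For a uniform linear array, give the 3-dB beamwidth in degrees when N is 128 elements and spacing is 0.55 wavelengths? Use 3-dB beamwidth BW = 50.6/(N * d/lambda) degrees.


BW = 50.6 / (128 * 0.55) = 50.6 / 70.4 = 0.72

0.72 deg


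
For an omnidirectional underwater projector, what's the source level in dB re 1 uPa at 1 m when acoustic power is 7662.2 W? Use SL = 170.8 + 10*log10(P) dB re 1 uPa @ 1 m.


209.64 dB


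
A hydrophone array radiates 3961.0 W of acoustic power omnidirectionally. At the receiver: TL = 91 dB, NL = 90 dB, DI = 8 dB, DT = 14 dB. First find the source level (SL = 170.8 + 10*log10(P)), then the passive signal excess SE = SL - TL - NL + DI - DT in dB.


Step 1: SL = 170.8 + 10*log10(3961.0) = 206.78 dB
Step 2: SE = SL - TL - NL + DI - DT = 206.78 - 91 - 90 + 8 - 14 = 19.78

19.78 dB


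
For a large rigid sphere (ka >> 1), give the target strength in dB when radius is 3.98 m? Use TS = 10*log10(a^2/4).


TS = 10*log10(3.98^2 / 4) = 10*log10(3.9601) = 5.98

5.98 dB


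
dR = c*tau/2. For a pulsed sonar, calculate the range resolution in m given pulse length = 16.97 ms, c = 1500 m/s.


12.7275 m


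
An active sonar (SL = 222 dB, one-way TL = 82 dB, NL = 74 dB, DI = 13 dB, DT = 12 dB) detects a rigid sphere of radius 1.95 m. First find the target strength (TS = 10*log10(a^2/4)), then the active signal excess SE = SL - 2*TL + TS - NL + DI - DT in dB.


Step 1: TS = 10*log10(1.95^2/4) = -0.22 dB
Step 2: SE = SL - 2*TL + TS - NL + DI - DT = 222 - 2*82 + (-0.22) - 74 + 13 - 12 = -15.22

-15.22 dB


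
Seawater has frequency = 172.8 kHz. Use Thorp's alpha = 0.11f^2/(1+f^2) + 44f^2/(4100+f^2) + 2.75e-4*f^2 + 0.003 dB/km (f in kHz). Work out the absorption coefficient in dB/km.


f^2 = 29859.84
alpha = 0.11*29859.84/(1+29859.84) + 44*29859.84/(4100+29859.84) + 2.75e-4*29859.84 + 0.003 = 47.012

47.012 dB/km


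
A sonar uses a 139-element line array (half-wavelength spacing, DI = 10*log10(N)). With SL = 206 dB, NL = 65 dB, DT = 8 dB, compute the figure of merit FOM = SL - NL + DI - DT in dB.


154.43 dB


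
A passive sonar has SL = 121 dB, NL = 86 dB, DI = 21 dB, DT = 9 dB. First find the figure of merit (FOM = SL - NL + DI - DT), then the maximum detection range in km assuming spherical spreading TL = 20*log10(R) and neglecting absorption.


Step 1: FOM = SL - NL + DI - DT = 121 - 86 + 21 - 9 = 47 dB
Step 2: at max range FOM = TL = 20*log10(R), so R = 10^(47/20) = 223.87 m = 0.22 km

0.22 km


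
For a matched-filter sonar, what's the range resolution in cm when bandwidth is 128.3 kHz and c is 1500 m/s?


dR = c/(2*BW) = 1500 / (2 * 128.3e3) = 0.0058 m = 0.58 cm

0.58 cm


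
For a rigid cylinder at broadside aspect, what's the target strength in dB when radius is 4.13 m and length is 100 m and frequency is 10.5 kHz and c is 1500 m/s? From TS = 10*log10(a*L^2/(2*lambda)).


51.6 dB


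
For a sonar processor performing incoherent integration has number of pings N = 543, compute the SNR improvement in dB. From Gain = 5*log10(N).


Gain = 5*log10(543) = 13.67

13.67 dB


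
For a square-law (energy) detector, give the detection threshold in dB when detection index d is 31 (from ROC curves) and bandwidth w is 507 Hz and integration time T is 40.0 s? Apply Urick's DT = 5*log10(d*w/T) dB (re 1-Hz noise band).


DT = 5*log10(d*w/T) = 5*log10(31 * 507 / 40.0) = 5*log10(392.93) = 12.97

12.97 dB


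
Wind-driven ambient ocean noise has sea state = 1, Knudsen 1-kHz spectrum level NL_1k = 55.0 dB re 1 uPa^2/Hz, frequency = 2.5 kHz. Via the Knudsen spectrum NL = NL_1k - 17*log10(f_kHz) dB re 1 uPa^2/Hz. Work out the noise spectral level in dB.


48.24 dB


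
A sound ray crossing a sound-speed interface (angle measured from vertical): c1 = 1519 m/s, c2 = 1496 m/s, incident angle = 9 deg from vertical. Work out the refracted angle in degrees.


sin(theta2) = (c2/c1)*sin(theta1) = (1496/1519)*sin(9 deg) = 0.15407
theta2 = arcsin(0.15407) = 8.86

8.86 deg


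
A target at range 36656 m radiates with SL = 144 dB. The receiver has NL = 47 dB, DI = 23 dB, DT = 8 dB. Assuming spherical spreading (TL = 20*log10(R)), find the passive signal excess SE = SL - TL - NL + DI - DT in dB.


Step 1: TL = 20*log10(36656) = 91.28 dB
Step 2: SE = 144 - 91.28 - 47 + 23 - 8 = 20.72

20.72 dB


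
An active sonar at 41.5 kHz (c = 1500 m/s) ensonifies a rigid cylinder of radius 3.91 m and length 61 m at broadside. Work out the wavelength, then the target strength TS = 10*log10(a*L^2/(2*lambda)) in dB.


Step 1: lambda = c/f = 1500/41500 = 0.03614 m
Step 2: TS = 10*log10(a*L^2/(2*lambda)) = 10*log10(3.91*61^2/(2*0.03614)) = 53.04

53.04 dB


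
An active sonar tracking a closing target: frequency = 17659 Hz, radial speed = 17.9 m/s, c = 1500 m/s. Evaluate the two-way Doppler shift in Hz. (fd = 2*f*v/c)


421.46 Hz


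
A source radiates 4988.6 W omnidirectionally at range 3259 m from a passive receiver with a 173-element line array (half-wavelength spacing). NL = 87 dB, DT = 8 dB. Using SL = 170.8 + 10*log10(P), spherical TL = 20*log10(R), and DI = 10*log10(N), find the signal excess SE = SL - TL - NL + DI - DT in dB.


64.9 dB


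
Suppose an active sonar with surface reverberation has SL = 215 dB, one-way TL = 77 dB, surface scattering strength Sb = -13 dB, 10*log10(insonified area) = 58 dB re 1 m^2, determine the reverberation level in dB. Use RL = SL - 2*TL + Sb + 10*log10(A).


106 dB


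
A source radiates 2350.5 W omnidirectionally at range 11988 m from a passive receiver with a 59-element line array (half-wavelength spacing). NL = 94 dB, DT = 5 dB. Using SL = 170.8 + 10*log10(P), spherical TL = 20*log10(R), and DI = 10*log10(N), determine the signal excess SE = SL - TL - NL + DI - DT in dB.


Step 1: SL = 170.8 + 10*log10(2350.5) = 204.51 dB
Step 2: TL = 20*log10(11988) = 81.57 dB
Step 3: DI = 10*log10(59) = 17.71 dB
Step 4: SE = SL - TL - NL + DI - DT = 204.51 - 81.57 - 94 + 17.71 - 5 = 41.65

41.65 dB


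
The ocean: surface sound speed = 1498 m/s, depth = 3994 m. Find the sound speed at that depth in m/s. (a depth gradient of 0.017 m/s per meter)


c = 1498 + 0.017 * 3994 = 1565.898

1565.898 m/s


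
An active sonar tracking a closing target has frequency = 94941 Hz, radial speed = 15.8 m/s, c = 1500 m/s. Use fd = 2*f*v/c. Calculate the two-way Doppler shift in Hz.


fd = 2*f*v/c = 2 * 94941 * 15.8 / 1500 = 2000.09

2000.09 Hz


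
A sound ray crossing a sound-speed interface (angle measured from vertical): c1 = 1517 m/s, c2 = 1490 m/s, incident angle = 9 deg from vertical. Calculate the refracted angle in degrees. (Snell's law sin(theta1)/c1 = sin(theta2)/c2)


sin(theta2) = (c2/c1)*sin(theta1) = (1490/1517)*sin(9 deg) = 0.15365
theta2 = arcsin(0.15365) = 8.84

8.84 deg


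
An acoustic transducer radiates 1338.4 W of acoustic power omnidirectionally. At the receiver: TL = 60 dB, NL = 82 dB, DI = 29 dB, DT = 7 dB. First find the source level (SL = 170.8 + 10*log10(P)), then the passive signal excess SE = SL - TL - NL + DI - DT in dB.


Step 1: SL = 170.8 + 10*log10(1338.4) = 202.07 dB
Step 2: SE = SL - TL - NL + DI - DT = 202.07 - 60 - 82 + 29 - 7 = 82.07

82.07 dB


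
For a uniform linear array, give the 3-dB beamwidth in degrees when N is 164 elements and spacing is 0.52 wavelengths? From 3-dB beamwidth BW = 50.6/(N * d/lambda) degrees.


BW = 50.6 / (164 * 0.52) = 50.6 / 85.28 = 0.59

0.59 deg


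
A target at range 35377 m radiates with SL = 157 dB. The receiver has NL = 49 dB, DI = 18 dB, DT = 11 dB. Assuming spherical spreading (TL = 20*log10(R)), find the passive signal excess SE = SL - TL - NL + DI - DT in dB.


24.03 dB


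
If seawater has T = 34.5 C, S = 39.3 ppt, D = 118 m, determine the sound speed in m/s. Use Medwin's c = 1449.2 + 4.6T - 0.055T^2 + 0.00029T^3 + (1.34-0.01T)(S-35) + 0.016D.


c = 1449.2 + 4.6*34.5 - 0.055*34.5^2 + 0.00029*34.5^3 + (1.34 - 0.01*34.5)*(39.3 - 35) + 0.016*118 = 1560.51

1560.51 m/s


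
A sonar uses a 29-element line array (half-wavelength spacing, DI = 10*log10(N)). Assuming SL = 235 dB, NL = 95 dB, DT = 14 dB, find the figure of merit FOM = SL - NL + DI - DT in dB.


Step 1: DI = 10*log10(29) = 14.62 dB
Step 2: FOM = SL - NL + DI - DT = 235 - 95 + 14.62 - 14 = 140.62

140.62 dB


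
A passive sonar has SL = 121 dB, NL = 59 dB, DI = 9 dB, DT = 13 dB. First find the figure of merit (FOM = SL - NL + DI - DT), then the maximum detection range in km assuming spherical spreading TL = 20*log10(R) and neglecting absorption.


Step 1: FOM = SL - NL + DI - DT = 121 - 59 + 9 - 13 = 58 dB
Step 2: at max range FOM = TL = 20*log10(R), so R = 10^(58/20) = 794.33 m = 0.79 km

0.79 km


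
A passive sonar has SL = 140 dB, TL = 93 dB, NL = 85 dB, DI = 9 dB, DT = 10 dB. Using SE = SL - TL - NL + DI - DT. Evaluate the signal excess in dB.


-39 dB


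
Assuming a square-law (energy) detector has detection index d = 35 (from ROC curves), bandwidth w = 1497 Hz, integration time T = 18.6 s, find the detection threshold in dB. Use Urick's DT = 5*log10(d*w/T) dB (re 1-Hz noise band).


DT = 5*log10(d*w/T) = 5*log10(35 * 1497 / 18.6) = 5*log10(2816.94) = 17.25

17.25 dB


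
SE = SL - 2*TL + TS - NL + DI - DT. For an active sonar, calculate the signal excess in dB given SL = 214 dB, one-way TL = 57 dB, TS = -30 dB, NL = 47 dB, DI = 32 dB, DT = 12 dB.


43 dB


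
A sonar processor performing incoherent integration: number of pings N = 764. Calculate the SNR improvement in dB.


Gain = 5*log10(764) = 14.42

14.42 dB


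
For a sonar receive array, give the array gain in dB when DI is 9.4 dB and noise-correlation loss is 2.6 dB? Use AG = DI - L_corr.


6.8 dB


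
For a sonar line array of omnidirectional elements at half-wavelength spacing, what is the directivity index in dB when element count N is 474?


DI = 10*log10(474) = 26.76

26.76 dB


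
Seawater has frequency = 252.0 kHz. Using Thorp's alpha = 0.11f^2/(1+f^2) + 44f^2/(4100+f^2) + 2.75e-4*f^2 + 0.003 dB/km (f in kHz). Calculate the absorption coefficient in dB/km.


f^2 = 63504.0
alpha = 0.11*63504.0/(1+63504.0) + 44*63504.0/(4100+63504.0) + 2.75e-4*63504.0 + 0.003 = 58.908

58.908 dB/km


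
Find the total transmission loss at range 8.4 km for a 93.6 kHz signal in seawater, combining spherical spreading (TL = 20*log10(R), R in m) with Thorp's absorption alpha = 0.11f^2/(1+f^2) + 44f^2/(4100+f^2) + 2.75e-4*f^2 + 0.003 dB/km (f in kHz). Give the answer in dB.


Step 1 (Thorp): alpha = 0.11*8760.96/(1+8760.96) + 44*8760.96/(4100+8760.96) + 2.75e-4*8760.96 + 0.003 = 32.4953 dB/km
Step 2: TL_spread = 20*log10(8400) = 78.49 dB
Step 3: TL_abs = alpha*R = 32.4953 * 8.4 = 272.96 dB
Step 4: TL_total = 78.49 + 272.96 = 351.45

351.45 dB


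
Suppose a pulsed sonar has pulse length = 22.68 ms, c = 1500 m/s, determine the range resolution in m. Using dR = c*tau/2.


17.01 m


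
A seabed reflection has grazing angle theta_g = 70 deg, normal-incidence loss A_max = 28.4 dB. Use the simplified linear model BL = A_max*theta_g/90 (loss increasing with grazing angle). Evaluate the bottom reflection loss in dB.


BL = A_max * theta_g / 90 = 28.4 * 70 / 90 = 22.09

22.09 dB


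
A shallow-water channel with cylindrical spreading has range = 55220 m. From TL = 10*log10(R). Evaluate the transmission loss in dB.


TL = 10*log10(55220) = 47.42

47.42 dB


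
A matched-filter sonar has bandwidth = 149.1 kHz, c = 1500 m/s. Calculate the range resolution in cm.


dR = c/(2*BW) = 1500 / (2 * 149.1e3) = 0.005 m = 0.5 cm

0.5 cm


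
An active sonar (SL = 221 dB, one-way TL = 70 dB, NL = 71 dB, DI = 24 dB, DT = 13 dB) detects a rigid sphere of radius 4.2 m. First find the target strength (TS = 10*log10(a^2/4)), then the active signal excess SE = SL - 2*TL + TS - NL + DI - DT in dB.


Step 1: TS = 10*log10(4.2^2/4) = 6.44 dB
Step 2: SE = SL - 2*TL + TS - NL + DI - DT = 221 - 2*70 + (6.44) - 71 + 24 - 13 = 27.44

27.44 dB


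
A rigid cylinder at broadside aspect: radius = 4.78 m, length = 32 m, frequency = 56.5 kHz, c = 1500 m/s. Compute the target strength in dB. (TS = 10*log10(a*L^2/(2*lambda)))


lambda = 1500/56500 = 0.02655 m
TS = 10*log10(4.78*32^2/(2*0.02655)) = 49.65

49.65 dB


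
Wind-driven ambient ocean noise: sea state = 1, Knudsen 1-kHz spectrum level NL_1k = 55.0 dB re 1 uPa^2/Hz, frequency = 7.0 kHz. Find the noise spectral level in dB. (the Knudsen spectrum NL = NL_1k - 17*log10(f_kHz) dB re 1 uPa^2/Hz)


NL = NL_1k - 17*log10(f_kHz) = 55.0 - 17*log10(7.0) = 55.0 - (14.37) = 40.63

40.63 dB


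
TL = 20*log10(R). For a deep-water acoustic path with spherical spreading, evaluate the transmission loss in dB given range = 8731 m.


TL = 20*log10(8731) = 78.82

78.82 dB


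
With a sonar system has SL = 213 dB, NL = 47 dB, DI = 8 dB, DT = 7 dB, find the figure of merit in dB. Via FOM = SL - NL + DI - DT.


FOM = SL - NL + DI - DT = 213 - 47 + 8 - 7 = 167

167 dB


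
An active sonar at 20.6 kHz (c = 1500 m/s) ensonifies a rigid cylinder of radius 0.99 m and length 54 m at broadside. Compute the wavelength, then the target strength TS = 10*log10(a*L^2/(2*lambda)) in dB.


Step 1: lambda = c/f = 1500/20600 = 0.07282 m
Step 2: TS = 10*log10(a*L^2/(2*lambda)) = 10*log10(0.99*54^2/(2*0.07282)) = 42.97

42.97 dB


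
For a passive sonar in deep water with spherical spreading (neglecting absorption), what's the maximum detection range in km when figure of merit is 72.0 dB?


3.98 km


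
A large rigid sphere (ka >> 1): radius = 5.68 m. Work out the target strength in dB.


TS = 10*log10(5.68^2 / 4) = 10*log10(8.0656) = 9.07

9.07 dB


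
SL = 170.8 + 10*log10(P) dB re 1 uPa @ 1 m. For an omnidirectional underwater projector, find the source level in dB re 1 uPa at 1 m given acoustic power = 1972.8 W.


SL = 170.8 + 10*log10(1972.8) = 170.8 + 32.95 = 203.75

203.75 dB


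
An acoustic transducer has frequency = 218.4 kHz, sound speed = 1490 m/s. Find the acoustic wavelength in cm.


lambda = c/f = 1490 / 218400 = 0.0068 m = 0.68 cm

0.68 cm


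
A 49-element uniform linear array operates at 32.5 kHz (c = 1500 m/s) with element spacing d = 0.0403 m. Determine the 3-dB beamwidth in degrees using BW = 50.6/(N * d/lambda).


1.18 deg


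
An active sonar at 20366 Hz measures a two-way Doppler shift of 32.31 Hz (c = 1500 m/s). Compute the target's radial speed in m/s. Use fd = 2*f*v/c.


From fd = 2*f*v/c, v = c*fd/(2*f) = 1500 * 32.31 / (2*20366) = 1.19

1.19 m/s


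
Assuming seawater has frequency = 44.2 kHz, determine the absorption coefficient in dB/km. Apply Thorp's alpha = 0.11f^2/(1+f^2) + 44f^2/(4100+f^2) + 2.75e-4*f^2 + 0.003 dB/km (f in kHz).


f^2 = 1953.64
alpha = 0.11*1953.64/(1+1953.64) + 44*1953.64/(4100+1953.64) + 2.75e-4*1953.64 + 0.003 = 14.85

14.85 dB/km


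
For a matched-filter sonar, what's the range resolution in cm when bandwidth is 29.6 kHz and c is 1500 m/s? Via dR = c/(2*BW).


2.53 cm


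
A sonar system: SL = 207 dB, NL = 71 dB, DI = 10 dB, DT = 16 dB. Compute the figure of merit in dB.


130 dB


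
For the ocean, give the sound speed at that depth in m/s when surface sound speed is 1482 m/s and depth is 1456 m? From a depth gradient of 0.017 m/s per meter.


1506.752 m/s


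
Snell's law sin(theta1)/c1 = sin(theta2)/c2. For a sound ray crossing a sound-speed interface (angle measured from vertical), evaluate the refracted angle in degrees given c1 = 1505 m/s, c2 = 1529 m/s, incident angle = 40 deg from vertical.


sin(theta2) = (c2/c1)*sin(theta1) = (1529/1505)*sin(40 deg) = 0.65304
theta2 = arcsin(0.65304) = 40.77

40.77 deg


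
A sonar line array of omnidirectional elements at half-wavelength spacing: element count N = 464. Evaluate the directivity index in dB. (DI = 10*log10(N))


DI = 10*log10(464) = 26.67

26.67 dB


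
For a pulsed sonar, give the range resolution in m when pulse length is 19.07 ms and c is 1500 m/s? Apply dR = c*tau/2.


14.3025 m


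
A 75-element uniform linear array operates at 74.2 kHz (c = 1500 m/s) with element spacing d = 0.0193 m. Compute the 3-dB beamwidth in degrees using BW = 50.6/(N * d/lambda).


Step 1: lambda = 1500/74200 = 0.02022 m
Step 2: d/lambda = 0.0193/0.02022 = 0.9545
Step 3: BW = 50.6/(N * d/lambda) = 50.6/(75 * 0.9545) = 0.71

0.71 deg


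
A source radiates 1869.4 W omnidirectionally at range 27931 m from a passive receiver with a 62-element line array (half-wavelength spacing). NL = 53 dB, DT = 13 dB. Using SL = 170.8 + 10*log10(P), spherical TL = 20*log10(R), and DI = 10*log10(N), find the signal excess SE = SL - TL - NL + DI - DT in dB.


Step 1: SL = 170.8 + 10*log10(1869.4) = 203.52 dB
Step 2: TL = 20*log10(27931) = 88.92 dB
Step 3: DI = 10*log10(62) = 17.92 dB
Step 4: SE = SL - TL - NL + DI - DT = 203.52 - 88.92 - 53 + 17.92 - 13 = 66.52

66.52 dB


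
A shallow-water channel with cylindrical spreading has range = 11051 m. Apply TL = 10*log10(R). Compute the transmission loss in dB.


TL = 10*log10(11051) = 40.43

40.43 dB


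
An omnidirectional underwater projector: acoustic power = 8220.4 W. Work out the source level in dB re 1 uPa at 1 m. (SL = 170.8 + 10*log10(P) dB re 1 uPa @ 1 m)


SL = 170.8 + 10*log10(8220.4) = 170.8 + 39.15 = 209.95

209.95 dB


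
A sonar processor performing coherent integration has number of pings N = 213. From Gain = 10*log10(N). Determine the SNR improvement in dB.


23.28 dB


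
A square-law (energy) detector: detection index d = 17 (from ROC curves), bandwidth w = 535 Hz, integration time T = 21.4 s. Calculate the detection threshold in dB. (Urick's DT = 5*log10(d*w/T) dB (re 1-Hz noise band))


DT = 5*log10(d*w/T) = 5*log10(17 * 535 / 21.4) = 5*log10(425.0) = 13.14

13.14 dB


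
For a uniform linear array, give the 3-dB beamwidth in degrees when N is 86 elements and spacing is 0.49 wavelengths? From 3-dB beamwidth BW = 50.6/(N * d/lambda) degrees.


BW = 50.6 / (86 * 0.49) = 50.6 / 42.14 = 1.2

1.2 deg


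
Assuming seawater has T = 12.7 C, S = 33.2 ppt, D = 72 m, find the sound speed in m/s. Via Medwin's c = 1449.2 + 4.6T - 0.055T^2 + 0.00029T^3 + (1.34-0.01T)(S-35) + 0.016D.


1498.31 m/s


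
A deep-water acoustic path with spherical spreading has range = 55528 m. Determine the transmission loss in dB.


TL = 20*log10(55528) = 94.89

94.89 dB


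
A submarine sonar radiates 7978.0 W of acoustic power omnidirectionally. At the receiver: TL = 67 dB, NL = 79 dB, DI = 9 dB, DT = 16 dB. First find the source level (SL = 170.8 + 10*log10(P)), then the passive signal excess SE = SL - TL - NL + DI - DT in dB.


Step 1: SL = 170.8 + 10*log10(7978.0) = 209.82 dB
Step 2: SE = SL - TL - NL + DI - DT = 209.82 - 67 - 79 + 9 - 16 = 56.82

56.82 dB


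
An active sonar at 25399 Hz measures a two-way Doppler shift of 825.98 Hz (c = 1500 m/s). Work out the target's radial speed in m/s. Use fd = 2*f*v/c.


From fd = 2*f*v/c, v = c*fd/(2*f) = 1500 * 825.98 / (2*25399) = 24.39

24.39 m/s


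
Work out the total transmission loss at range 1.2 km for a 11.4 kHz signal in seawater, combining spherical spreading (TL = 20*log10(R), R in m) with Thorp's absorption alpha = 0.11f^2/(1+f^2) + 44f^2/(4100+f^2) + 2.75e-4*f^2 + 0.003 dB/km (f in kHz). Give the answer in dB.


Step 1 (Thorp): alpha = 0.11*129.96/(1+129.96) + 44*129.96/(4100+129.96) + 2.75e-4*129.96 + 0.003 = 1.4997 dB/km
Step 2: TL_spread = 20*log10(1200) = 61.58 dB
Step 3: TL_abs = alpha*R = 1.4997 * 1.2 = 1.8 dB
Step 4: TL_total = 61.58 + 1.8 = 63.38

63.38 dB


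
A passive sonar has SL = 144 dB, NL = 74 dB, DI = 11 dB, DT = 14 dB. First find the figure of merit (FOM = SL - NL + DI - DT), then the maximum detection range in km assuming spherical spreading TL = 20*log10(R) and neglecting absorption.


Step 1: FOM = SL - NL + DI - DT = 144 - 74 + 11 - 14 = 67 dB
Step 2: at max range FOM = TL = 20*log10(R), so R = 10^(67/20) = 2238.72 m = 2.24 km

2.24 km


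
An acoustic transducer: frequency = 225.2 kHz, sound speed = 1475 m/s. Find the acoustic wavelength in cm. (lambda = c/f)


lambda = c/f = 1475 / 225200 = 0.0065 m = 0.65 cm

0.65 cm


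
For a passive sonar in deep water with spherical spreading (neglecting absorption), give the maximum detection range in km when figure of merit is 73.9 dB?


4.95 km


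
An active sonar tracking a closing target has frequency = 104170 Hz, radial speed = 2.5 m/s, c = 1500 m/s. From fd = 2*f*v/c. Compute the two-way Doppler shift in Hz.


347.23 Hz


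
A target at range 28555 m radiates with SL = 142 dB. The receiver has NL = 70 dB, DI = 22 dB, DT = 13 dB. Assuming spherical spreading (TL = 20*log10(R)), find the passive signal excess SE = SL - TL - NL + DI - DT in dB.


Step 1: TL = 20*log10(28555) = 89.11 dB
Step 2: SE = 142 - 89.11 - 70 + 22 - 13 = -8.11

-8.11 dB


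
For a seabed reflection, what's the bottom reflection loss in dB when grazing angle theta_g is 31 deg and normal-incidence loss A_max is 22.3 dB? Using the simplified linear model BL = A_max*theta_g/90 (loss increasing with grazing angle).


BL = A_max * theta_g / 90 = 22.3 * 31 / 90 = 7.68

7.68 dB


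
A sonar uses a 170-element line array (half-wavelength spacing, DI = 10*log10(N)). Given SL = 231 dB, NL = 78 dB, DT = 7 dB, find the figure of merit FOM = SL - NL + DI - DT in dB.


Step 1: DI = 10*log10(170) = 22.3 dB
Step 2: FOM = SL - NL + DI - DT = 231 - 78 + 22.3 - 7 = 168.3

168.3 dB


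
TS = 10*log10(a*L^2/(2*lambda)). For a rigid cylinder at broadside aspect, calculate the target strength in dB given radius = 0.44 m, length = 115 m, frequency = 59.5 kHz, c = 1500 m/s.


lambda = 1500/59500 = 0.02521 m
TS = 10*log10(0.44*115^2/(2*0.02521)) = 50.62

50.62 dB


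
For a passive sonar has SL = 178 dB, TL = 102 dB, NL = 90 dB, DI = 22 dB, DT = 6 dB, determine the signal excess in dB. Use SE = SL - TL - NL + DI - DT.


SE = SL - TL - NL + DI - DT = 178 - 102 - 90 + 22 - 6 = 2

2 dB
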